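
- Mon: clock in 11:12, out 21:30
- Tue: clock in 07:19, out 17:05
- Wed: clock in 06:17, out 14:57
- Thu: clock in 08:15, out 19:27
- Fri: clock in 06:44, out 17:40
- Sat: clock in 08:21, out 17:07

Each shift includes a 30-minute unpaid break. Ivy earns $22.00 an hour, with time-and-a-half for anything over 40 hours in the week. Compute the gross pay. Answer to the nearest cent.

$1428.90

Mon: 11:12–21:30 = 10 h 18 min; less 30 min break → 9 h 48 min
Tue: 07:19–17:05 = 9 h 46 min; less 30 min break → 9 h 16 min
Wed: 06:17–14:57 = 8 h 40 min; less 30 min break → 8 h 10 min
Thu: 08:15–19:27 = 11 h 12 min; less 30 min break → 10 h 42 min
Fri: 06:44–17:40 = 10 h 56 min; less 30 min break → 10 h 26 min
Sat: 08:21–17:07 = 8 h 46 min; less 30 min break → 8 h 16 min
Total worked: 56 h 38 min = 3398 min.
Regular 40 h 0 min = 2400 min at $22.00/h; overtime 16 h 38 min = 998 min at $33.00/h.
Pay = (2400 × $22.00 + 998 × $33.00) ÷ 60 = $1428.90.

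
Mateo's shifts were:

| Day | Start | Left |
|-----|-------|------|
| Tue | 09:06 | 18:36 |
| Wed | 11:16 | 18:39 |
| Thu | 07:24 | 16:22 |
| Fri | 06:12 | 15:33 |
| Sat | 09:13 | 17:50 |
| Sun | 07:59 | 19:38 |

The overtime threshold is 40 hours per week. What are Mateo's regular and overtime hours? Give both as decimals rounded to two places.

Regular 40.00 hours, overtime 15.47 hours

Tue: 09:06–18:36 = 9 h 30 min
Wed: 11:16–18:39 = 7 h 23 min
Thu: 07:24–16:22 = 8 h 58 min
Fri: 06:12–15:33 = 9 h 21 min
Sat: 09:13–17:50 = 8 h 37 min
Sun: 07:59–19:38 = 11 h 39 min
Total worked: 55 h 28 min = 55.47 h.
Threshold 40 h → overtime 15 h 28 min, regular 40 h 0 min.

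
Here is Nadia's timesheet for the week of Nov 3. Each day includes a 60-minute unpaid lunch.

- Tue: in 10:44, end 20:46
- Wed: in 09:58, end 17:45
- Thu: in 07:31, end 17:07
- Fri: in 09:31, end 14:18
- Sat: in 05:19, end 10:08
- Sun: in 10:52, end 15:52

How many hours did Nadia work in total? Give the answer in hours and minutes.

36 h 1 min

Tue: 10:44–20:46 = 10 h 2 min; less 60 min break → 9 h 2 min
Wed: 09:58–17:45 = 7 h 47 min; less 60 min break → 6 h 47 min
Thu: 07:31–17:07 = 9 h 36 min; less 60 min break → 8 h 36 min
Fri: 09:31–14:18 = 4 h 47 min; less 60 min break → 3 h 47 min
Sat: 05:19–10:08 = 4 h 49 min; less 60 min break → 3 h 49 min
Sun: 10:52–15:52 = 5 h 0 min; less 60 min break → 4 h 0 min
Total: 9 h 2 min + 6 h 47 min + 8 h 36 min + 3 h 47 min + 3 h 49 min + 4 h 0 min = 36 h 1 min.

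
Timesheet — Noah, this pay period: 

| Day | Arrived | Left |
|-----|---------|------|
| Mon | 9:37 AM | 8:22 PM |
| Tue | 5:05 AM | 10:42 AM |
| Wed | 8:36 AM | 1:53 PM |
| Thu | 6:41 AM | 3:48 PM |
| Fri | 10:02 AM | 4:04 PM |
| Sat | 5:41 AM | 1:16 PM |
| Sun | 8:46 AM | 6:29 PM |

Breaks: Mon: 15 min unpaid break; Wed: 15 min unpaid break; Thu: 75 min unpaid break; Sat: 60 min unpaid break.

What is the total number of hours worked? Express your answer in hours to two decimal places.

Mon: 9:37 AM–8:22 PM = 10 h 45 min; less 15 min break → 10 h 30 min
Tue: 5:05 AM–10:42 AM = 5 h 37 min
Wed: 8:36 AM–1:53 PM = 5 h 17 min; less 15 min break → 5 h 2 min
Thu: 6:41 AM–3:48 PM = 9 h 7 min; less 75 min break → 7 h 52 min
Fri: 10:02 AM–4:04 PM = 6 h 2 min
Sat: 5:41 AM–1:16 PM = 7 h 35 min; less 60 min break → 6 h 35 min
Sun: 8:46 AM–6:29 PM = 9 h 43 min
Total: 10 h 30 min + 5 h 37 min + 5 h 2 min + 7 h 52 min + 6 h 2 min + 6 h 35 min + 9 h 43 min = 51 h 21 min.

51.35 hours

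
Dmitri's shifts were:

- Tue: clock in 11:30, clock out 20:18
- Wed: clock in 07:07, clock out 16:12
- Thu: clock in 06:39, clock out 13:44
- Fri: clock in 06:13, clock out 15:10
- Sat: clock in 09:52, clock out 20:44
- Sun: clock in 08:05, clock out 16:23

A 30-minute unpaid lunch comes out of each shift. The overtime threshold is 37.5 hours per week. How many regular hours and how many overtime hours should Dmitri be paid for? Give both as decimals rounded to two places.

Tue: 11:30–20:18 = 8 h 48 min; less 30 min break → 8 h 18 min
Wed: 07:07–16:12 = 9 h 5 min; less 30 min break → 8 h 35 min
Thu: 06:39–13:44 = 7 h 5 min; less 30 min break → 6 h 35 min
Fri: 06:13–15:10 = 8 h 57 min; less 30 min break → 8 h 27 min
Sat: 09:52–20:44 = 10 h 52 min; less 30 min break → 10 h 22 min
Sun: 08:05–16:23 = 8 h 18 min; less 30 min break → 7 h 48 min
Total worked: 50 h 5 min = 50.08 h.
Threshold 37.5 h → overtime 12 h 35 min, regular 37 h 30 min.

Regular 37.50 hours, overtime 12.58 hours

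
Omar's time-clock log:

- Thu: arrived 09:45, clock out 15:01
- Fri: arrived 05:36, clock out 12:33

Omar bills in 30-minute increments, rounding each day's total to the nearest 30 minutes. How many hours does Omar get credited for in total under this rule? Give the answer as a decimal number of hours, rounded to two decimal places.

12.50 hours

Thu: 09:45–15:01 = 5 h 16 min → rounds to 5 h 30 min
Fri: 05:36–12:33 = 6 h 57 min → rounds to 7 h 0 min
Total credited: 12 h 30 min.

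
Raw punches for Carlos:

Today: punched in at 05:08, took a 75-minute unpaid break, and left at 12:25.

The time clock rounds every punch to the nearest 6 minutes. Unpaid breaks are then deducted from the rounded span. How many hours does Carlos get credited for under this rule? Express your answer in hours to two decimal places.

Today: in 05:08→05:06, out 12:25→12:24; 7 h 18 min − 75 min = 6 h 3 min

6.05 hours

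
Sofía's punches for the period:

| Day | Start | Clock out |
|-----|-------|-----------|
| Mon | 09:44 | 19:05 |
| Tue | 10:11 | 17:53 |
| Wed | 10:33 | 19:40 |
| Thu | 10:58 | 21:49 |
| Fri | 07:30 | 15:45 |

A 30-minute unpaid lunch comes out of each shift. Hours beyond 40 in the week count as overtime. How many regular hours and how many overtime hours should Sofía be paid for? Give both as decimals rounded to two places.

Mon: 09:44–19:05 = 9 h 21 min; less 30 min break → 8 h 51 min
Tue: 10:11–17:53 = 7 h 42 min; less 30 min break → 7 h 12 min
Wed: 10:33–19:40 = 9 h 7 min; less 30 min break → 8 h 37 min
Thu: 10:58–21:49 = 10 h 51 min; less 30 min break → 10 h 21 min
Fri: 07:30–15:45 = 8 h 15 min; less 30 min break → 7 h 45 min
Total worked: 42 h 46 min = 42.77 h.
Threshold 40 h → overtime 2 h 46 min, regular 40 h 0 min.

Regular 40.00 hours, overtime 2.77 hours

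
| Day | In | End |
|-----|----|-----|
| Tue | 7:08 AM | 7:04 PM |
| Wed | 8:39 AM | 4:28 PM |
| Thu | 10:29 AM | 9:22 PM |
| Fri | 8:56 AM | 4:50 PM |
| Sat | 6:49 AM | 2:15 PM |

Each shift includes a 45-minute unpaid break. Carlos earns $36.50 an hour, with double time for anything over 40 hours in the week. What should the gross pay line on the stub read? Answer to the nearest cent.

$1621.82

Tue: 7:08 AM–7:04 PM = 11 h 56 min; less 45 min break → 11 h 11 min
Wed: 8:39 AM–4:28 PM = 7 h 49 min; less 45 min break → 7 h 4 min
Thu: 10:29 AM–9:22 PM = 10 h 53 min; less 45 min break → 10 h 8 min
Fri: 8:56 AM–4:50 PM = 7 h 54 min; less 45 min break → 7 h 9 min
Sat: 6:49 AM–2:15 PM = 7 h 26 min; less 45 min break → 6 h 41 min
Total worked: 42 h 13 min = 2533 min.
Regular 40 h 0 min = 2400 min at $36.50/h; overtime 2 h 13 min = 133 min at $73.00/h.
Pay = (2400 × $36.50 + 133 × $73.00) ÷ 60 = $1621.82.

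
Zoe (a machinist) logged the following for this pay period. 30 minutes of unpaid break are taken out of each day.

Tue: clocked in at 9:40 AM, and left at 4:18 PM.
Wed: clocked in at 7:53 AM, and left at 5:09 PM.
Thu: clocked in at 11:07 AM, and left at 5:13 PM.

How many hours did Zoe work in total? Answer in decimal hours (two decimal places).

20.50 hours

Tue: 9:40 AM–4:18 PM = 6 h 38 min; less 30 min break → 6 h 8 min
Wed: 7:53 AM–5:09 PM = 9 h 16 min; less 30 min break → 8 h 46 min
Thu: 11:07 AM–5:13 PM = 6 h 6 min; less 30 min break → 5 h 36 min
Total: 6 h 8 min + 8 h 46 min + 5 h 36 min = 20 h 30 min.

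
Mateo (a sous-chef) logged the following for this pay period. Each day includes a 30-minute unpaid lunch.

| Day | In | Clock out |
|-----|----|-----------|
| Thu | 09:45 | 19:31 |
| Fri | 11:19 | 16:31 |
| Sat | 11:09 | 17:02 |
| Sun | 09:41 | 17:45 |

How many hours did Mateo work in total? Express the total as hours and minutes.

26 h 55 min

Thu: 09:45–19:31 = 9 h 46 min; less 30 min break → 9 h 16 min
Fri: 11:19–16:31 = 5 h 12 min; less 30 min break → 4 h 42 min
Sat: 11:09–17:02 = 5 h 53 min; less 30 min break → 5 h 23 min
Sun: 09:41–17:45 = 8 h 4 min; less 30 min break → 7 h 34 min
Total: 9 h 16 min + 4 h 42 min + 5 h 23 min + 7 h 34 min = 26 h 55 min.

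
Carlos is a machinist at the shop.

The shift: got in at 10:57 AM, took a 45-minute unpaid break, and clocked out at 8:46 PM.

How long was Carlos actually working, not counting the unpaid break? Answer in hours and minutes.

9 h 4 min

The shift: 10:57 AM–8:46 PM = 9 h 49 min; less 45 min break → 9 h 4 min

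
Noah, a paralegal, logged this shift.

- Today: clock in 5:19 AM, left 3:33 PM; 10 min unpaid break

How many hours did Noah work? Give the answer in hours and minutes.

Today: 5:19 AM–3:33 PM = 10 h 14 min; less 10 min break → 10 h 4 min

10 h 4 min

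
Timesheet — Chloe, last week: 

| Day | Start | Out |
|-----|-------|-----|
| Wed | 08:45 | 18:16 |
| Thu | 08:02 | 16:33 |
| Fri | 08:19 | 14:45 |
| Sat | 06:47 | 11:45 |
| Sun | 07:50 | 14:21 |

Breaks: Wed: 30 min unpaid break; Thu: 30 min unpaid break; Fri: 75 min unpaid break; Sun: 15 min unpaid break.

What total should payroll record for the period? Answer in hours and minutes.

33 h 27 min

Wed: 08:45–18:16 = 9 h 31 min; less 30 min break → 9 h 1 min
Thu: 08:02–16:33 = 8 h 31 min; less 30 min break → 8 h 1 min
Fri: 08:19–14:45 = 6 h 26 min; less 75 min break → 5 h 11 min
Sat: 06:47–11:45 = 4 h 58 min
Sun: 07:50–14:21 = 6 h 31 min; less 15 min break → 6 h 16 min
Total: 9 h 1 min + 8 h 1 min + 5 h 11 min + 4 h 58 min + 6 h 16 min = 33 h 27 min.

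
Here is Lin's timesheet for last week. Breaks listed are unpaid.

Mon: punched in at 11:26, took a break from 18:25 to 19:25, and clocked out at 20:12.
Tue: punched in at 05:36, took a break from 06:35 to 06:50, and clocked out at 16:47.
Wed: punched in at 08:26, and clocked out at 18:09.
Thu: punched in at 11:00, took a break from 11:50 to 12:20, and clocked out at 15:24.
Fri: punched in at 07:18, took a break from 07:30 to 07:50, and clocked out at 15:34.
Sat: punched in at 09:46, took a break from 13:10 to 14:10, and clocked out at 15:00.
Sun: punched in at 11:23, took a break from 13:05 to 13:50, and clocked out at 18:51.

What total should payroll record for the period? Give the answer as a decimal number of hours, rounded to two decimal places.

Mon: 11:26–20:12 = 8 h 46 min; less 60 min break → 7 h 46 min
Tue: 05:36–16:47 = 11 h 11 min; less 15 min break → 10 h 56 min
Wed: 08:26–18:09 = 9 h 43 min
Thu: 11:00–15:24 = 4 h 24 min; less 30 min break → 3 h 54 min
Fri: 07:18–15:34 = 8 h 16 min; less 20 min break → 7 h 56 min
Sat: 09:46–15:00 = 5 h 14 min; less 60 min break → 4 h 14 min
Sun: 11:23–18:51 = 7 h 28 min; less 45 min break → 6 h 43 min
Total: 7 h 46 min + 10 h 56 min + 9 h 43 min + 3 h 54 min + 7 h 56 min + 4 h 14 min + 6 h 43 min = 51 h 12 min.

51.20 hours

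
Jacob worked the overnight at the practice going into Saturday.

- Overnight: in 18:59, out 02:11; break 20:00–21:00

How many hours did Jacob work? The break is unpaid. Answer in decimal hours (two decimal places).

6.20 hours

Overnight: 18:59 → midnight = 5 h 1 min; midnight → 02:11 = 2 h 11 min; span 7 h 12 min; less 60 min break → 6 h 12 min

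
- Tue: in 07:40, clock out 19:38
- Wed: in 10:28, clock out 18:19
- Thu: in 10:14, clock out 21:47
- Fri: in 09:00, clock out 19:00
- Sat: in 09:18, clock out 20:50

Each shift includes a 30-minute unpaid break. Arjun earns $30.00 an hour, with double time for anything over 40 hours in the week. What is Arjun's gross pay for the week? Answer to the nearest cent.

$1824.00

Tue: 07:40–19:38 = 11 h 58 min; less 30 min break → 11 h 28 min
Wed: 10:28–18:19 = 7 h 51 min; less 30 min break → 7 h 21 min
Thu: 10:14–21:47 = 11 h 33 min; less 30 min break → 11 h 3 min
Fri: 09:00–19:00 = 10 h 0 min; less 30 min break → 9 h 30 min
Sat: 09:18–20:50 = 11 h 32 min; less 30 min break → 11 h 2 min
Total worked: 50 h 24 min = 3024 min.
Regular 40 h 0 min = 2400 min at $30.00/h; overtime 10 h 24 min = 624 min at $60.00/h.
Pay = (2400 × $30.00 + 624 × $60.00) ÷ 60 = $1824.00.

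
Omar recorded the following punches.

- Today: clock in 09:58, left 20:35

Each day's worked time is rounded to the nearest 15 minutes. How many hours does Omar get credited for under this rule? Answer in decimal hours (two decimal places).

Today: 09:58–20:35 = 10 h 37 min → rounds to 10 h 30 min

10.50 hours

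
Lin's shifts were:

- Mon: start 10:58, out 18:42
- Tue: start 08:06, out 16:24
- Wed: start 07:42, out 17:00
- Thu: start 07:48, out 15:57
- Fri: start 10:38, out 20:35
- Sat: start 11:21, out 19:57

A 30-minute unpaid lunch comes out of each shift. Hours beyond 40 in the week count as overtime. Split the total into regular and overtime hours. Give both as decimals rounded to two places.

Regular 40.00 hours, overtime 9.03 hours

Mon: 10:58–18:42 = 7 h 44 min; less 30 min break → 7 h 14 min
Tue: 08:06–16:24 = 8 h 18 min; less 30 min break → 7 h 48 min
Wed: 07:42–17:00 = 9 h 18 min; less 30 min break → 8 h 48 min
Thu: 07:48–15:57 = 8 h 9 min; less 30 min break → 7 h 39 min
Fri: 10:38–20:35 = 9 h 57 min; less 30 min break → 9 h 27 min
Sat: 11:21–19:57 = 8 h 36 min; less 30 min break → 8 h 6 min
Total worked: 49 h 2 min = 49.03 h.
Threshold 40 h → overtime 9 h 2 min, regular 40 h 0 min.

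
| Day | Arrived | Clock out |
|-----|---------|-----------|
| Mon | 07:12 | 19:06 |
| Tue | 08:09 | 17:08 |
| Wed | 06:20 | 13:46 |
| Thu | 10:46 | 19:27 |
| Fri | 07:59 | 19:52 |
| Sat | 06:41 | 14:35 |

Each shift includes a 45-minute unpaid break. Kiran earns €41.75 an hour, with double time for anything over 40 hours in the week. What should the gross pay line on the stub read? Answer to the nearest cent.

€2695.66

Mon: 07:12–19:06 = 11 h 54 min; less 45 min break → 11 h 9 min
Tue: 08:09–17:08 = 8 h 59 min; less 45 min break → 8 h 14 min
Wed: 06:20–13:46 = 7 h 26 min; less 45 min break → 6 h 41 min
Thu: 10:46–19:27 = 8 h 41 min; less 45 min break → 7 h 56 min
Fri: 07:59–19:52 = 11 h 53 min; less 45 min break → 11 h 8 min
Sat: 06:41–14:35 = 7 h 54 min; less 45 min break → 7 h 9 min
Total worked: 52 h 17 min = 3137 min.
Regular 40 h 0 min = 2400 min at €41.75/h; overtime 12 h 17 min = 737 min at €83.50/h.
Pay = (2400 × €41.75 + 737 × €83.50) ÷ 60 = €2695.66.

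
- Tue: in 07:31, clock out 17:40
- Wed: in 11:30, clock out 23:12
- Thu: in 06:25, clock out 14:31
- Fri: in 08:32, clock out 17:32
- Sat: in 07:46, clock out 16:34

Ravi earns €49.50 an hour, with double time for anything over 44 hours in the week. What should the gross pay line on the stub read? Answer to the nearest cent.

€2549.25

Tue: 07:31–17:40 = 10 h 9 min
Wed: 11:30–23:12 = 11 h 42 min
Thu: 06:25–14:31 = 8 h 6 min
Fri: 08:32–17:32 = 9 h 0 min
Sat: 07:46–16:34 = 8 h 48 min
Total worked: 47 h 45 min = 2865 min.
Regular 44 h 0 min = 2640 min at €49.50/h; overtime 3 h 45 min = 225 min at €99.00/h.
Pay = (2640 × €49.50 + 225 × €99.00) ÷ 60 = €2549.25.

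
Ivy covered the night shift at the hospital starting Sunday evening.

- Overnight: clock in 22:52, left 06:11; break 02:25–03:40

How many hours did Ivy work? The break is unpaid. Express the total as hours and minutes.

Overnight: 22:52 → midnight = 1 h 8 min; midnight → 06:11 = 6 h 11 min; span 7 h 19 min; less 75 min break → 6 h 4 min

6 h 4 min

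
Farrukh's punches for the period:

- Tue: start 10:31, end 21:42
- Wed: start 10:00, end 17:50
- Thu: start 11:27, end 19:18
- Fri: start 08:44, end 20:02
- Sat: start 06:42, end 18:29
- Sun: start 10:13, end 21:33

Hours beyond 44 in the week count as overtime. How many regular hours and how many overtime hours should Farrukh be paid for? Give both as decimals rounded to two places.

Tue: 10:31–21:42 = 11 h 11 min
Wed: 10:00–17:50 = 7 h 50 min
Thu: 11:27–19:18 = 7 h 51 min
Fri: 08:44–20:02 = 11 h 18 min
Sat: 06:42–18:29 = 11 h 47 min
Sun: 10:13–21:33 = 11 h 20 min
Total worked: 61 h 17 min = 61.28 h.
Threshold 44 h → overtime 17 h 17 min, regular 44 h 0 min.

Regular 44.00 hours, overtime 17.28 hours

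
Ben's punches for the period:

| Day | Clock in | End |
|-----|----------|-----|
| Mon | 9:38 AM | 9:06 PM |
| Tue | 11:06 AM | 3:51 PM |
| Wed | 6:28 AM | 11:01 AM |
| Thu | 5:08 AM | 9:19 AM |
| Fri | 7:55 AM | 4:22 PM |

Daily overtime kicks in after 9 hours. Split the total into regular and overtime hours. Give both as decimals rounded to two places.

Mon: 9:38 AM–9:06 PM = 11 h 28 min
Tue: 11:06 AM–3:51 PM = 4 h 45 min
Wed: 6:28 AM–11:01 AM = 4 h 33 min
Thu: 5:08 AM–9:19 AM = 4 h 11 min
Fri: 7:55 AM–4:22 PM = 8 h 27 min
Mon reg 9 h 0 min / OT 2 h 28 min; Tue reg 4 h 45 min / OT 0 h 0 min; Wed reg 4 h 33 min / OT 0 h 0 min; Thu reg 4 h 11 min / OT 0 h 0 min; Fri reg 8 h 27 min / OT 0 h 0 min.
Totals: regular 30 h 56 min, overtime 2 h 28 min.

Regular 30.93 hours, overtime 2.47 hours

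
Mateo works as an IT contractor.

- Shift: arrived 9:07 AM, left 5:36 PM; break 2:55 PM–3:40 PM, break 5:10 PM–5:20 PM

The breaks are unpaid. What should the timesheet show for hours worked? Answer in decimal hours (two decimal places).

7.57 hours

Shift: 9:07 AM–5:36 PM = 8 h 29 min; less 55 min break → 7 h 34 min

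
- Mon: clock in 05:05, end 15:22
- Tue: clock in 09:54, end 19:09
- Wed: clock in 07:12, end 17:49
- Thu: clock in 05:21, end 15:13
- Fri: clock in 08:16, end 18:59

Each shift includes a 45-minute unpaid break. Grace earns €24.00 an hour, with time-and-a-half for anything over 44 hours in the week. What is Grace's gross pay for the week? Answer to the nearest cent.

Mon: 05:05–15:22 = 10 h 17 min; less 45 min break → 9 h 32 min
Tue: 09:54–19:09 = 9 h 15 min; less 45 min break → 8 h 30 min
Wed: 07:12–17:49 = 10 h 37 min; less 45 min break → 9 h 52 min
Thu: 05:21–15:13 = 9 h 52 min; less 45 min break → 9 h 7 min
Fri: 08:16–18:59 = 10 h 43 min; less 45 min break → 9 h 58 min
Total worked: 46 h 59 min = 2819 min.
Regular 44 h 0 min = 2640 min at €24.00/h; overtime 2 h 59 min = 179 min at €36.00/h.
Pay = (2640 × €24.00 + 179 × €36.00) ÷ 60 = €1163.40.

€1163.40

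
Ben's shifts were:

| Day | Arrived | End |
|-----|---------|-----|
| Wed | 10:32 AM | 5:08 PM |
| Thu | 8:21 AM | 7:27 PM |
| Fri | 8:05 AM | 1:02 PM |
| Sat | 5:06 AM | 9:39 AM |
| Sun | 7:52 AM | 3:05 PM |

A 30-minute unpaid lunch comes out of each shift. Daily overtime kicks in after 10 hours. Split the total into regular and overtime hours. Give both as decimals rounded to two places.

Regular 31.32 hours, overtime 0.60 hours

Wed: 10:32 AM–5:08 PM = 6 h 36 min; less 30 min break → 6 h 6 min
Thu: 8:21 AM–7:27 PM = 11 h 6 min; less 30 min break → 10 h 36 min
Fri: 8:05 AM–1:02 PM = 4 h 57 min; less 30 min break → 4 h 27 min
Sat: 5:06 AM–9:39 AM = 4 h 33 min; less 30 min break → 4 h 3 min
Sun: 7:52 AM–3:05 PM = 7 h 13 min; less 30 min break → 6 h 43 min
Wed reg 6 h 6 min / OT 0 h 0 min; Thu reg 10 h 0 min / OT 0 h 36 min; Fri reg 4 h 27 min / OT 0 h 0 min; Sat reg 4 h 3 min / OT 0 h 0 min; Sun reg 6 h 43 min / OT 0 h 0 min.
Totals: regular 31 h 19 min, overtime 0 h 36 min.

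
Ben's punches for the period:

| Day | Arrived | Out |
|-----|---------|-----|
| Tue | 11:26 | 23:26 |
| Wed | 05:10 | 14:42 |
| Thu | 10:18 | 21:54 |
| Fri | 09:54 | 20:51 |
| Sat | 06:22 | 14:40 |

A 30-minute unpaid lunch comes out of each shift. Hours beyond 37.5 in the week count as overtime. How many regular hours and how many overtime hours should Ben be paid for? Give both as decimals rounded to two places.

Regular 37.50 hours, overtime 12.38 hours

Tue: 11:26–23:26 = 12 h 0 min; less 30 min break → 11 h 30 min
Wed: 05:10–14:42 = 9 h 32 min; less 30 min break → 9 h 2 min
Thu: 10:18–21:54 = 11 h 36 min; less 30 min break → 11 h 6 min
Fri: 09:54–20:51 = 10 h 57 min; less 30 min break → 10 h 27 min
Sat: 06:22–14:40 = 8 h 18 min; less 30 min break → 7 h 48 min
Total worked: 49 h 53 min = 49.88 h.
Threshold 37.5 h → overtime 12 h 23 min, regular 37 h 30 min.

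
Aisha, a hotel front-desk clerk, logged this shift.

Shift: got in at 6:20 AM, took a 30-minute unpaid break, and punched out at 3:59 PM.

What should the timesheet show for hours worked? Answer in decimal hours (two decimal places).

Shift: 6:20 AM–3:59 PM = 9 h 39 min; less 30 min break → 9 h 9 min

9.15 hours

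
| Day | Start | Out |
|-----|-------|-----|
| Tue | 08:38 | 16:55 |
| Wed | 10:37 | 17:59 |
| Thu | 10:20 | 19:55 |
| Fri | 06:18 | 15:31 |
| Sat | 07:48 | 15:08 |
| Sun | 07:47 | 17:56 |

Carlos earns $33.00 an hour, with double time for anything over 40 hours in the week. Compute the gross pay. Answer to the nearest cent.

Tue: 08:38–16:55 = 8 h 17 min
Wed: 10:37–17:59 = 7 h 22 min
Thu: 10:20–19:55 = 9 h 35 min
Fri: 06:18–15:31 = 9 h 13 min
Sat: 07:48–15:08 = 7 h 20 min
Sun: 07:47–17:56 = 10 h 9 min
Total worked: 51 h 56 min = 3116 min.
Regular 40 h 0 min = 2400 min at $33.00/h; overtime 11 h 56 min = 716 min at $66.00/h.
Pay = (2400 × $33.00 + 716 × $66.00) ÷ 60 = $2107.60.

$2107.60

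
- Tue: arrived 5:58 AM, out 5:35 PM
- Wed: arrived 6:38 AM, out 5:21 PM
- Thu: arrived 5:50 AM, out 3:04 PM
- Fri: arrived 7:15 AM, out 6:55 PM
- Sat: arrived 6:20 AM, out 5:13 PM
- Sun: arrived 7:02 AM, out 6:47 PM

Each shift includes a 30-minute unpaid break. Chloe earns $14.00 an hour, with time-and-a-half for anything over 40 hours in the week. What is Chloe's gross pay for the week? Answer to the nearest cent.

Tue: 5:58 AM–5:35 PM = 11 h 37 min; less 30 min break → 11 h 7 min
Wed: 6:38 AM–5:21 PM = 10 h 43 min; less 30 min break → 10 h 13 min
Thu: 5:50 AM–3:04 PM = 9 h 14 min; less 30 min break → 8 h 44 min
Fri: 7:15 AM–6:55 PM = 11 h 40 min; less 30 min break → 11 h 10 min
Sat: 6:20 AM–5:13 PM = 10 h 53 min; less 30 min break → 10 h 23 min
Sun: 7:02 AM–6:47 PM = 11 h 45 min; less 30 min break → 11 h 15 min
Total worked: 62 h 52 min = 3772 min.
Regular 40 h 0 min = 2400 min at $14.00/h; overtime 22 h 52 min = 1372 min at $21.00/h.
Pay = (2400 × $14.00 + 1372 × $21.00) ÷ 60 = $1040.20.

$1040.20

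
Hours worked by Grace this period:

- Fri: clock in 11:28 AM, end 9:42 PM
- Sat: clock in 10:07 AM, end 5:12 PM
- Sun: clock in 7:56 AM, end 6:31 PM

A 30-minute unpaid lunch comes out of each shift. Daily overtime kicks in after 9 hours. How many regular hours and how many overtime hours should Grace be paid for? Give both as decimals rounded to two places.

Fri: 11:28 AM–9:42 PM = 10 h 14 min; less 30 min break → 9 h 44 min
Sat: 10:07 AM–5:12 PM = 7 h 5 min; less 30 min break → 6 h 35 min
Sun: 7:56 AM–6:31 PM = 10 h 35 min; less 30 min break → 10 h 5 min
Fri reg 9 h 0 min / OT 0 h 44 min; Sat reg 6 h 35 min / OT 0 h 0 min; Sun reg 9 h 0 min / OT 1 h 5 min.
Totals: regular 24 h 35 min, overtime 1 h 49 min.

Regular 24.58 hours, overtime 1.82 hours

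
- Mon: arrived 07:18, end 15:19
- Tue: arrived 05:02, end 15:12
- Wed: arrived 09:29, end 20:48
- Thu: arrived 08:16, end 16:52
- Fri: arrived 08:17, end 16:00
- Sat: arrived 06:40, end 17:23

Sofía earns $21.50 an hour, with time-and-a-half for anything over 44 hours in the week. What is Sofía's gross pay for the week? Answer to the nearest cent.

$1350.20

Mon: 07:18–15:19 = 8 h 1 min
Tue: 05:02–15:12 = 10 h 10 min
Wed: 09:29–20:48 = 11 h 19 min
Thu: 08:16–16:52 = 8 h 36 min
Fri: 08:17–16:00 = 7 h 43 min
Sat: 06:40–17:23 = 10 h 43 min
Total worked: 56 h 32 min = 3392 min.
Regular 44 h 0 min = 2640 min at $21.50/h; overtime 12 h 32 min = 752 min at $32.25/h.
Pay = (2640 × $21.50 + 752 × $32.25) ÷ 60 = $1350.20.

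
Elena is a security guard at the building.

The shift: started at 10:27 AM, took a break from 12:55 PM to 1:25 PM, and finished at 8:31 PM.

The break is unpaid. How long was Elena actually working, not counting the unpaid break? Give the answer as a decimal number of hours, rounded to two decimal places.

9.57 hours

The shift: 10:27 AM–8:31 PM = 10 h 4 min; less 30 min break → 9 h 34 min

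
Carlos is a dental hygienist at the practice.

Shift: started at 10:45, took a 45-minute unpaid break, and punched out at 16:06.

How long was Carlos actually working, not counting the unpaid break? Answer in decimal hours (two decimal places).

Shift: 10:45–16:06 = 5 h 21 min; less 45 min break → 4 h 36 min

4.60 hours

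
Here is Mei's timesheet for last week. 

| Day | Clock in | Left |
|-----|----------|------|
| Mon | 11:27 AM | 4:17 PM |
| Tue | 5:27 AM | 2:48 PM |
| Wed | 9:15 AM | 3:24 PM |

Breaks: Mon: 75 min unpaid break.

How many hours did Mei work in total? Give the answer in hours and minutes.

19 h 5 min

Mon: 11:27 AM–4:17 PM = 4 h 50 min; less 75 min break → 3 h 35 min
Tue: 5:27 AM–2:48 PM = 9 h 21 min
Wed: 9:15 AM–3:24 PM = 6 h 9 min
Total: 3 h 35 min + 9 h 21 min + 6 h 9 min = 19 h 5 min.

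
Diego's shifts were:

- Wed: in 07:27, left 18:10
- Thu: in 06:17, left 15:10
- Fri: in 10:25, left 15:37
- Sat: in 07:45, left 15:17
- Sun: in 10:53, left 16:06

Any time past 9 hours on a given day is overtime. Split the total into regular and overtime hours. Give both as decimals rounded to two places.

Regular 35.83 hours, overtime 1.72 hours

Wed: 07:27–18:10 = 10 h 43 min
Thu: 06:17–15:10 = 8 h 53 min
Fri: 10:25–15:37 = 5 h 12 min
Sat: 07:45–15:17 = 7 h 32 min
Sun: 10:53–16:06 = 5 h 13 min
Wed reg 9 h 0 min / OT 1 h 43 min; Thu reg 8 h 53 min / OT 0 h 0 min; Fri reg 5 h 12 min / OT 0 h 0 min; Sat reg 7 h 32 min / OT 0 h 0 min; Sun reg 5 h 13 min / OT 0 h 0 min.
Totals: regular 35 h 50 min, overtime 1 h 43 min.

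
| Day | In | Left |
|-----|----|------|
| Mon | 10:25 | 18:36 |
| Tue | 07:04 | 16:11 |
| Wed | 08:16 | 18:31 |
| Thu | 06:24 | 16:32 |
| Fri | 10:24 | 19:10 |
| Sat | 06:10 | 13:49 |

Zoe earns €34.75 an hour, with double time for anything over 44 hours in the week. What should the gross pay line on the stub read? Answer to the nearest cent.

€2230.95

Mon: 10:25–18:36 = 8 h 11 min
Tue: 07:04–16:11 = 9 h 7 min
Wed: 08:16–18:31 = 10 h 15 min
Thu: 06:24–16:32 = 10 h 8 min
Fri: 10:24–19:10 = 8 h 46 min
Sat: 06:10–13:49 = 7 h 39 min
Total worked: 54 h 6 min = 3246 min.
Regular 44 h 0 min = 2640 min at €34.75/h; overtime 10 h 6 min = 606 min at €69.50/h.
Pay = (2640 × €34.75 + 606 × €69.50) ÷ 60 = €2230.95.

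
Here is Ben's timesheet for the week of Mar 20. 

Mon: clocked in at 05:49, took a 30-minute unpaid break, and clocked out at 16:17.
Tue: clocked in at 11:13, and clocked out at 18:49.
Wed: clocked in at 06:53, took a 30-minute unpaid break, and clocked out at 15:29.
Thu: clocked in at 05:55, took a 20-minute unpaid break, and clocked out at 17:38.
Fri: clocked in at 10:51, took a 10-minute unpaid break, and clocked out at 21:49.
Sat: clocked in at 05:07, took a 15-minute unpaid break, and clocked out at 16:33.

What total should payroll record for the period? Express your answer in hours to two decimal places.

Mon: 05:49–16:17 = 10 h 28 min; less 30 min break → 9 h 58 min
Tue: 11:13–18:49 = 7 h 36 min
Wed: 06:53–15:29 = 8 h 36 min; less 30 min break → 8 h 6 min
Thu: 05:55–17:38 = 11 h 43 min; less 20 min break → 11 h 23 min
Fri: 10:51–21:49 = 10 h 58 min; less 10 min break → 10 h 48 min
Sat: 05:07–16:33 = 11 h 26 min; less 15 min break → 11 h 11 min
Total: 9 h 58 min + 7 h 36 min + 8 h 6 min + 11 h 23 min + 10 h 48 min + 11 h 11 min = 59 h 2 min.

59.03 hours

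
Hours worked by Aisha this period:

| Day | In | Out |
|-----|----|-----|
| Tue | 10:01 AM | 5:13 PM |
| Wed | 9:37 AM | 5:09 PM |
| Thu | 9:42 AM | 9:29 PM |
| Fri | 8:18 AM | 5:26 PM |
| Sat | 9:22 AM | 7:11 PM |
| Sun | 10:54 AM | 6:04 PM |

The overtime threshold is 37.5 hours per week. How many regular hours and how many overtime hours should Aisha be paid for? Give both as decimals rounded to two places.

Regular 37.50 hours, overtime 15.13 hours

Tue: 10:01 AM–5:13 PM = 7 h 12 min
Wed: 9:37 AM–5:09 PM = 7 h 32 min
Thu: 9:42 AM–9:29 PM = 11 h 47 min
Fri: 8:18 AM–5:26 PM = 9 h 8 min
Sat: 9:22 AM–7:11 PM = 9 h 49 min
Sun: 10:54 AM–6:04 PM = 7 h 10 min
Total worked: 52 h 38 min = 52.63 h.
Threshold 37.5 h → overtime 15 h 8 min, regular 37 h 30 min.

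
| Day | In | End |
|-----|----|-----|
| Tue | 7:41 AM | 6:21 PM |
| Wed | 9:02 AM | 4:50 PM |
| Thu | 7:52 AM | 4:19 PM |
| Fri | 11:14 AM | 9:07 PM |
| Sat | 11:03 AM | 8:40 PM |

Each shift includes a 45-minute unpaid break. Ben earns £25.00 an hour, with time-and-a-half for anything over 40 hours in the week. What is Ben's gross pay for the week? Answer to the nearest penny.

Tue: 7:41 AM–6:21 PM = 10 h 40 min; less 45 min break → 9 h 55 min
Wed: 9:02 AM–4:50 PM = 7 h 48 min; less 45 min break → 7 h 3 min
Thu: 7:52 AM–4:19 PM = 8 h 27 min; less 45 min break → 7 h 42 min
Fri: 11:14 AM–9:07 PM = 9 h 53 min; less 45 min break → 9 h 8 min
Sat: 11:03 AM–8:40 PM = 9 h 37 min; less 45 min break → 8 h 52 min
Total worked: 42 h 40 min = 2560 min.
Regular 40 h 0 min = 2400 min at £25.00/h; overtime 2 h 40 min = 160 min at £37.50/h.
Pay = (2400 × £25.00 + 160 × £37.50) ÷ 60 = £1100.00.

£1100.00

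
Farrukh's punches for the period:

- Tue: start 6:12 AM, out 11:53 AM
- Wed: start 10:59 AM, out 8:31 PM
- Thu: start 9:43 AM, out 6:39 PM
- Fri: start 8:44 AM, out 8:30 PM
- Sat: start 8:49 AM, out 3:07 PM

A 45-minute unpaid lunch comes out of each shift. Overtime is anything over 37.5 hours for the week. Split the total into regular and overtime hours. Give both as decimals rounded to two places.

Regular 37.50 hours, overtime 0.97 hours

Tue: 6:12 AM–11:53 AM = 5 h 41 min; less 45 min break → 4 h 56 min
Wed: 10:59 AM–8:31 PM = 9 h 32 min; less 45 min break → 8 h 47 min
Thu: 9:43 AM–6:39 PM = 8 h 56 min; less 45 min break → 8 h 11 min
Fri: 8:44 AM–8:30 PM = 11 h 46 min; less 45 min break → 11 h 1 min
Sat: 8:49 AM–3:07 PM = 6 h 18 min; less 45 min break → 5 h 33 min
Total worked: 38 h 28 min = 38.47 h.
Threshold 37.5 h → overtime 0 h 58 min, regular 37 h 30 min.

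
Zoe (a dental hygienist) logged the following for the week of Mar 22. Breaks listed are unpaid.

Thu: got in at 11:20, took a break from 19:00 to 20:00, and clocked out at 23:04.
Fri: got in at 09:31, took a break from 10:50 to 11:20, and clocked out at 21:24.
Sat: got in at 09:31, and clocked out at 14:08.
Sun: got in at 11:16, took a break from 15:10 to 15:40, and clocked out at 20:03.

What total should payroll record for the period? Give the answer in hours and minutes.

Thu: 11:20–23:04 = 11 h 44 min; less 60 min break → 10 h 44 min
Fri: 09:31–21:24 = 11 h 53 min; less 30 min break → 11 h 23 min
Sat: 09:31–14:08 = 4 h 37 min
Sun: 11:16–20:03 = 8 h 47 min; less 30 min break → 8 h 17 min
Total: 10 h 44 min + 11 h 23 min + 4 h 37 min + 8 h 17 min = 35 h 1 min.

35 h 1 min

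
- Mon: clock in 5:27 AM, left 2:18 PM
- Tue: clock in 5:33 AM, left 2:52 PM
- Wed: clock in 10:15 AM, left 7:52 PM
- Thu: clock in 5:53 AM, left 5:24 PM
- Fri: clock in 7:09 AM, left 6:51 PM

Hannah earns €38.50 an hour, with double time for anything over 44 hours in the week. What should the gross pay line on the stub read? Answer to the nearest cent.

Mon: 5:27 AM–2:18 PM = 8 h 51 min
Tue: 5:33 AM–2:52 PM = 9 h 19 min
Wed: 10:15 AM–7:52 PM = 9 h 37 min
Thu: 5:53 AM–5:24 PM = 11 h 31 min
Fri: 7:09 AM–6:51 PM = 11 h 42 min
Total worked: 51 h 0 min = 3060 min.
Regular 44 h 0 min = 2640 min at €38.50/h; overtime 7 h 0 min = 420 min at €77.00/h.
Pay = (2640 × €38.50 + 420 × €77.00) ÷ 60 = €2233.00.

€2233.00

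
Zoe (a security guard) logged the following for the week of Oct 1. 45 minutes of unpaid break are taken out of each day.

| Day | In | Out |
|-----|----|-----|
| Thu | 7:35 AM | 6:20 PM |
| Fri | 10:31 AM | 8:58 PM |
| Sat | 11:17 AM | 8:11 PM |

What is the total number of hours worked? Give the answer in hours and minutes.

Thu: 7:35 AM–6:20 PM = 10 h 45 min; less 45 min break → 10 h 0 min
Fri: 10:31 AM–8:58 PM = 10 h 27 min; less 45 min break → 9 h 42 min
Sat: 11:17 AM–8:11 PM = 8 h 54 min; less 45 min break → 8 h 9 min
Total: 10 h 0 min + 9 h 42 min + 8 h 9 min = 27 h 51 min.

27 h 51 min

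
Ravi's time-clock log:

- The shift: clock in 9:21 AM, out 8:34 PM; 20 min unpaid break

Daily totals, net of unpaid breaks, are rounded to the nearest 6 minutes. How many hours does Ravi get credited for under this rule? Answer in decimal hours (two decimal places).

10.90 hours

The shift: 9:21 AM–8:34 PM = 11 h 13 min − 20 min = 10 h 53 min → rounds to 10 h 54 min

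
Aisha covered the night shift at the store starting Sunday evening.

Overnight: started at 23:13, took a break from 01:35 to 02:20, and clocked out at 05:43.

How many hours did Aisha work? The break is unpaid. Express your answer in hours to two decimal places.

Overnight: 23:13 → midnight = 0 h 47 min; midnight → 05:43 = 5 h 43 min; span 6 h 30 min; less 45 min break → 5 h 45 min

5.75 hours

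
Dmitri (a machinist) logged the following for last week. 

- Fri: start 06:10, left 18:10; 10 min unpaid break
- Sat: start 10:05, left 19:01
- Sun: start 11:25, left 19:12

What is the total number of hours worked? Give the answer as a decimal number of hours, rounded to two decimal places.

Fri: 06:10–18:10 = 12 h 0 min; less 10 min break → 11 h 50 min
Sat: 10:05–19:01 = 8 h 56 min
Sun: 11:25–19:12 = 7 h 47 min
Total: 11 h 50 min + 8 h 56 min + 7 h 47 min = 28 h 33 min.

28.55 hours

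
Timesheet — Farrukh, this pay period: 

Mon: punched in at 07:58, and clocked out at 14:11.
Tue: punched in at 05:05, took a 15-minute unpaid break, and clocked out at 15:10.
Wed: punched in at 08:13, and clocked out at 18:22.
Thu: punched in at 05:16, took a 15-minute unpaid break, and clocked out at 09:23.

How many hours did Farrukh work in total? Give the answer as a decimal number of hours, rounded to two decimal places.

Mon: 07:58–14:11 = 6 h 13 min
Tue: 05:05–15:10 = 10 h 5 min; less 15 min break → 9 h 50 min
Wed: 08:13–18:22 = 10 h 9 min
Thu: 05:16–09:23 = 4 h 7 min; less 15 min break → 3 h 52 min
Total: 6 h 13 min + 9 h 50 min + 10 h 9 min + 3 h 52 min = 30 h 4 min.

30.07 hours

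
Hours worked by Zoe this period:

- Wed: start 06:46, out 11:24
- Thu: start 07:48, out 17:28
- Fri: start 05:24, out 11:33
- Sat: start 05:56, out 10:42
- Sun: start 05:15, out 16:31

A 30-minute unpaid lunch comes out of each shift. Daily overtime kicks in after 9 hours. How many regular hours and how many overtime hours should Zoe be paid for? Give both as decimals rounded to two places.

Regular 32.05 hours, overtime 1.93 hours

Wed: 06:46–11:24 = 4 h 38 min; less 30 min break → 4 h 8 min
Thu: 07:48–17:28 = 9 h 40 min; less 30 min break → 9 h 10 min
Fri: 05:24–11:33 = 6 h 9 min; less 30 min break → 5 h 39 min
Sat: 05:56–10:42 = 4 h 46 min; less 30 min break → 4 h 16 min
Sun: 05:15–16:31 = 11 h 16 min; less 30 min break → 10 h 46 min
Wed reg 4 h 8 min / OT 0 h 0 min; Thu reg 9 h 0 min / OT 0 h 10 min; Fri reg 5 h 39 min / OT 0 h 0 min; Sat reg 4 h 16 min / OT 0 h 0 min; Sun reg 9 h 0 min / OT 1 h 46 min.
Totals: regular 32 h 3 min, overtime 1 h 56 min.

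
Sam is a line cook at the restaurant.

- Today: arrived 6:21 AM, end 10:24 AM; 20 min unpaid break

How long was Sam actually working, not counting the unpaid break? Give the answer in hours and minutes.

3 h 43 min

Today: 6:21 AM–10:24 AM = 4 h 3 min; less 20 min break → 3 h 43 min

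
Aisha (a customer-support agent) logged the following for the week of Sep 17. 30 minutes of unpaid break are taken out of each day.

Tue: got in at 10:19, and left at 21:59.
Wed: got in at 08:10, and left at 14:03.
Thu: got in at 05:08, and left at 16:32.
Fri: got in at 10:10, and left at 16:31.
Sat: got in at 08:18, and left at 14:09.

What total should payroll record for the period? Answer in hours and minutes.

Tue: 10:19–21:59 = 11 h 40 min; less 30 min break → 11 h 10 min
Wed: 08:10–14:03 = 5 h 53 min; less 30 min break → 5 h 23 min
Thu: 05:08–16:32 = 11 h 24 min; less 30 min break → 10 h 54 min
Fri: 10:10–16:31 = 6 h 21 min; less 30 min break → 5 h 51 min
Sat: 08:18–14:09 = 5 h 51 min; less 30 min break → 5 h 21 min
Total: 11 h 10 min + 5 h 23 min + 10 h 54 min + 5 h 51 min + 5 h 21 min = 38 h 39 min.

38 h 39 min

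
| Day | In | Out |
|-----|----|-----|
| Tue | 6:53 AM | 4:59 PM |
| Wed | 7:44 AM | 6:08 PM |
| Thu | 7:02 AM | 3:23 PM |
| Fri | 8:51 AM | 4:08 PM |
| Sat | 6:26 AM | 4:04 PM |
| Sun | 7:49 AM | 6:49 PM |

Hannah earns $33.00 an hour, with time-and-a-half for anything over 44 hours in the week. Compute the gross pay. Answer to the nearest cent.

Tue: 6:53 AM–4:59 PM = 10 h 6 min
Wed: 7:44 AM–6:08 PM = 10 h 24 min
Thu: 7:02 AM–3:23 PM = 8 h 21 min
Fri: 8:51 AM–4:08 PM = 7 h 17 min
Sat: 6:26 AM–4:04 PM = 9 h 38 min
Sun: 7:49 AM–6:49 PM = 11 h 0 min
Total worked: 56 h 46 min = 3406 min.
Regular 44 h 0 min = 2640 min at $33.00/h; overtime 12 h 46 min = 766 min at $49.50/h.
Pay = (2640 × $33.00 + 766 × $49.50) ÷ 60 = $2083.95.

$2083.95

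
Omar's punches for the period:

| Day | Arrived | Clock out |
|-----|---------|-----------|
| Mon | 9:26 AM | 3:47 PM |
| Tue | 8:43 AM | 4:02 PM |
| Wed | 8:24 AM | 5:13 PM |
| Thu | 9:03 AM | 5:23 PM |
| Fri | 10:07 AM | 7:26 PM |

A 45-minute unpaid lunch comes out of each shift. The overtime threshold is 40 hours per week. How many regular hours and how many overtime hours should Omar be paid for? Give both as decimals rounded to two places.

Regular 36.38 hours, overtime 0.00 hours

Mon: 9:26 AM–3:47 PM = 6 h 21 min; less 45 min break → 5 h 36 min
Tue: 8:43 AM–4:02 PM = 7 h 19 min; less 45 min break → 6 h 34 min
Wed: 8:24 AM–5:13 PM = 8 h 49 min; less 45 min break → 8 h 4 min
Thu: 9:03 AM–5:23 PM = 8 h 20 min; less 45 min break → 7 h 35 min
Fri: 10:07 AM–7:26 PM = 9 h 19 min; less 45 min break → 8 h 34 min
Total worked: 36 h 23 min = 36.38 h.
Threshold 40 h → overtime 0 h 0 min, regular 36 h 23 min.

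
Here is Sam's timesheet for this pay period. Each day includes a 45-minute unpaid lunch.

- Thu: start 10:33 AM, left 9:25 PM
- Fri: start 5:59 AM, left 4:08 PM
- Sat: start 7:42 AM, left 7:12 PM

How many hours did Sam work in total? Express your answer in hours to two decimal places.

Thu: 10:33 AM–9:25 PM = 10 h 52 min; less 45 min break → 10 h 7 min
Fri: 5:59 AM–4:08 PM = 10 h 9 min; less 45 min break → 9 h 24 min
Sat: 7:42 AM–7:12 PM = 11 h 30 min; less 45 min break → 10 h 45 min
Total: 10 h 7 min + 9 h 24 min + 10 h 45 min = 30 h 16 min.

30.27 hours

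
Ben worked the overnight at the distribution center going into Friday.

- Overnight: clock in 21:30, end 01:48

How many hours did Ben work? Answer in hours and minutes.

Overnight: 21:30 → midnight = 2 h 30 min; midnight → 01:48 = 1 h 48 min; span 4 h 18 min

4 h 18 min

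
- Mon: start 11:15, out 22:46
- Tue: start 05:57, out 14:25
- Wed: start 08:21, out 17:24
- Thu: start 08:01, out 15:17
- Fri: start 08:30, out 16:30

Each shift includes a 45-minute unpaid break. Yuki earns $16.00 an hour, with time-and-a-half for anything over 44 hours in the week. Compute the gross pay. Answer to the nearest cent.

Mon: 11:15–22:46 = 11 h 31 min; less 45 min break → 10 h 46 min
Tue: 05:57–14:25 = 8 h 28 min; less 45 min break → 7 h 43 min
Wed: 08:21–17:24 = 9 h 3 min; less 45 min break → 8 h 18 min
Thu: 08:01–15:17 = 7 h 16 min; less 45 min break → 6 h 31 min
Fri: 08:30–16:30 = 8 h 0 min; less 45 min break → 7 h 15 min
Total worked: 40 h 33 min = 2433 min.
Regular 40 h 33 min = 2433 min at $16.00/h; overtime 0 h 0 min = 0 min at $24.00/h.
Pay = (2433 × $16.00 + 0 × $24.00) ÷ 60 = $648.80.

$648.80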